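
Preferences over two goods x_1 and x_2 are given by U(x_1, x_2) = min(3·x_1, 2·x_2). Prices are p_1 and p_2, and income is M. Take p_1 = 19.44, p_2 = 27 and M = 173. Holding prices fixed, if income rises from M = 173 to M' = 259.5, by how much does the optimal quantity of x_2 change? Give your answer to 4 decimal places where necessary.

Leontief preferences: the optimum is at the kink where x_1/2 = x_2/3, i.e. x_2 = (3/2)·x_1.
Budget: p_1·x_1 + p_2·(3/2)·x_1 = M, so (2·p_1 + 3·p_2)·x_1 = 2·M.
Demand: x_1*(p_1,p_2,M) = 2·M/(2·p_1 + 3·p_2), x_2* = 3·M/(2·p_1 + 3·p_2).
Here 2·19.44 + 3·27 = 119.88, giving x_2* = 4.3293.
At M' = 259.5: x_2* = 6.494. Change: 6.494 − 4.3293 = 2.1647.

Δx_2* = 2.1647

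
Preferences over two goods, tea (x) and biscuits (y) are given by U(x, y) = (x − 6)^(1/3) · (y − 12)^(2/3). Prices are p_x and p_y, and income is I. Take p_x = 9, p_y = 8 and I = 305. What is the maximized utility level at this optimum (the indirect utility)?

V = 9.8573

After buying the subsistence bundle (6, 12), a share 1/3 of the remaining income goes to x: x* = 6 + 1/3·(I − 6p_x − 12p_y)/p_x.
Discretionary income = 305 − 6·9 − 12·8 = 155; x* = 6 + 1/3·155/9 = 11.7407; y* = 12 + 2/3·155/8 = 24.9167.
Utility at the optimum: U(11.7407, 24.9167) = 9.8573.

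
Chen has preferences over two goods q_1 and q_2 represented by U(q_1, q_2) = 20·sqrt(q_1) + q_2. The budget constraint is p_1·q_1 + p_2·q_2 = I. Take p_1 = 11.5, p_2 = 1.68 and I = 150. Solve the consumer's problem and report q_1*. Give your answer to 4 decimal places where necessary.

q_1* = 2.1341

MU_q_1 = 10/√q_1, MU_q_2 = 1. Tangency: 10/√q_1 = p_1/p_2.
Solve: √q_1 = 10·p_2/p_1, so q_1*(p_1,p_2) = (10·p_2/p_1)², and q_2* = (I − p_1·q_1*)/p_2.
Plugging in: q_1* = (10·1.68/11.5)² = 2.1341.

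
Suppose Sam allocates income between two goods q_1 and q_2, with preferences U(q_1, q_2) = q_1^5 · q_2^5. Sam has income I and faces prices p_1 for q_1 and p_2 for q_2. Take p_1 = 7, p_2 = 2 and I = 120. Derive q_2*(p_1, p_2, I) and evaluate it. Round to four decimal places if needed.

q_2* = 30

Tangency: MRS = q_2/q_1 = p_1/p_2.
So 5·p_2·q_2 = 5·p_1·q_1; combined with the budget, a share 0.5 of income goes to q_1.
Demand: q_1*(p_1,p_2,I) = 0.5·I/p_1 and q_2* = 0.5·I/p_2.
At p_1=7, p_2=2, I=120: q_2* = 0.5·120/2 = 30.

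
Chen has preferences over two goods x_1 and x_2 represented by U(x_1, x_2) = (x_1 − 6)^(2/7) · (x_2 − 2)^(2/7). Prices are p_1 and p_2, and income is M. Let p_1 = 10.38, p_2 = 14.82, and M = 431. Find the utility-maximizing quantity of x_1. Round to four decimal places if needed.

x_1* = 22.3333

MRS = (x_2−2)/(x_1−6). Tangency with p_1/p_2 gives x_2−2 = (p_1/p_2)·(x_1−6).
After buying the subsistence bundle (6, 2), a share 0.5 of the remaining income goes to x_1: x_1* = 6 + 0.5·(M − 6p_1 − 2p_2)/p_1.
Discretionary income = 431 − 6·10.38 − 2·14.82 = 339.08; x_1* = 6 + 0.5·339.08/10.38 = 22.3333.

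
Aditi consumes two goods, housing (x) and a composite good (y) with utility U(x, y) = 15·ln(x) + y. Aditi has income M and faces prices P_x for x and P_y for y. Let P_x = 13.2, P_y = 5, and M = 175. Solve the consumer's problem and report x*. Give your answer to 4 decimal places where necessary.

Set MRS = P_x/P_y: (15/x)/1 = P_x/P_y.
So x*(P_x,P_y) = 15·P_y/P_x, independent of income; and y* = (M − 15·P_y)/P_y.
At the given prices: x* = 15·5/13.2 = 5.6818.

x* = 5.6818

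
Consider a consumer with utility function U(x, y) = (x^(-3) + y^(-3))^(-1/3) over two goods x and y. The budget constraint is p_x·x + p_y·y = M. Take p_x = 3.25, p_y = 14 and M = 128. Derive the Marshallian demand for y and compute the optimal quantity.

From the CES first-order condition, (y/x)^(4) = p_x/p_y.
Hence y/x = (p_x/p_y)^(1/(4)), i.e. raised to the 0.25 power.
Substitute y = (y/x)·x into the budget: x* = M/(p_x + p_y·(y/x)).
Numerically y/x = 0.694127, so x* = 128/(3.25 + 14·0.694127) = 9.8706 and y* = 0.694127·9.8706 = 6.8515.

y* = 6.8515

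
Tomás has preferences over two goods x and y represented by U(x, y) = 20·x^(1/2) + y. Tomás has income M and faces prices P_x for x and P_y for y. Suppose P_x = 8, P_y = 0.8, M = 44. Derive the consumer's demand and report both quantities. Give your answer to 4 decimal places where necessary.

Solve: √x = 10·P_y/P_x, so x*(P_x,P_y) = (10·P_y/P_x)², and y* = (M − P_x·x*)/P_y.
Plugging in: x* = (10·0.8/8)² = 1, y* = 45.

x* = 1, y* = 45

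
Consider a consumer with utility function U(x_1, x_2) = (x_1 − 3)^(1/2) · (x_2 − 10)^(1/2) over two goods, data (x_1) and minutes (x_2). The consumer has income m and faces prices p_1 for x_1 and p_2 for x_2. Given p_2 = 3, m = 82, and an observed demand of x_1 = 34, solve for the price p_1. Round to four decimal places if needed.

p_1 = 0.8

This is Cobb-Douglas in (x_1−3, x_2−10): tangency gives 0.5·p_2·(x_2−10) = 0.5·p_1·(x_1−3).
After buying the subsistence bundle (3, 10), a share 0.5 of the remaining income goes to x_1: x_1* = 3 + 0.5·(m − 3p_1 − 10p_2)/p_1.
Set x_1* = 34 in the demand function and solve for p_1: p_1 = 0.8.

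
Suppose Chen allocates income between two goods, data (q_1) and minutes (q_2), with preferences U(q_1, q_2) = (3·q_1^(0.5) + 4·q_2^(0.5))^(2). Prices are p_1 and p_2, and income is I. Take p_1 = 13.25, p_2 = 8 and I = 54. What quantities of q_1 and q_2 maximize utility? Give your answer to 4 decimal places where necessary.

q_1* = 1.0332, q_2* = 5.0387

MRS = MU_q_1/MU_q_2 = (3/4)·(q_2/q_1)^(0.5). Set equal to p_1/p_2.
Solve for the ratio: q_2/q_1 = [(4/3)·p_1/p_2]^(2).
With the ratio pinned down, the budget gives q_1* = I/(p_1 + p_2·(q_2/q_1)) and q_2* = (q_2/q_1)·q_1*.
Numerically q_2/q_1 = 4.876736, so q_1* = 54/(13.25 + 8·4.876736) = 1.0332 and q_2* = 4.876736·1.0332 = 5.0387.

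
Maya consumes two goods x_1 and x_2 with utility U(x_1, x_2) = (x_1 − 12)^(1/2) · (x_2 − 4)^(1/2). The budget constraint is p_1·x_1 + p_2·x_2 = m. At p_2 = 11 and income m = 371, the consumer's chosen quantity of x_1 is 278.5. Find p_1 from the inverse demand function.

p_1 = 0.6

Let x_1' = x_1−12, x_2' = x_2−4. MRS = x_2'/x_1' = p_1/p_2.
Substituting into the budget: x_1* = 12 + 0.5·(m − 12·p_1 − 4·p_2)/p_1, and x_2* = 4 + 0.5·(…)/p_2.
Set x_1* = 278.5 in the demand function and solve for p_1: p_1 = 0.6.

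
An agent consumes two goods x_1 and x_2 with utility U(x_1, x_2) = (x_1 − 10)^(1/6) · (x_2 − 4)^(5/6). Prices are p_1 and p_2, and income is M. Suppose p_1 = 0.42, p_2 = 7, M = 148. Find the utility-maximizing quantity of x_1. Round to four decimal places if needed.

MRS = (1/5)·(x_2−4)/(x_1−10). Tangency with p_1/p_2 gives x_2−4 = 5·(p_1/p_2)·(x_1−10).
After buying the subsistence bundle (10, 4), a share 1/6 of the remaining income goes to x_1: x_1* = 10 + 1/6·(M − 10p_1 − 4p_2)/p_1.
Discretionary income = 148 − 10·0.42 − 4·7 = 115.8; x_1* = 10 + 1/6·115.8/0.42 = 55.9524.

x_1* = 55.9524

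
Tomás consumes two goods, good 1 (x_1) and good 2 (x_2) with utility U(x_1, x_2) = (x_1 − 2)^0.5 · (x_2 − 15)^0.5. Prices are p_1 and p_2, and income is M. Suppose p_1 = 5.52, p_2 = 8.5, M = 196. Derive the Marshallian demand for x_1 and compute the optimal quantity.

Let x_1' = x_1−2, x_2' = x_2−15. MRS = x_2'/x_1' = p_1/p_2.
Substituting into the budget: x_1* = 2 + 0.5·(M − 2·p_1 − 15·p_2)/p_1, and x_2* = 15 + 0.5·(…)/p_2.
Discretionary income = 196 − 2·5.52 − 15·8.5 = 57.46; x_1* = 2 + 0.5·57.46/5.52 = 7.2047.

x_1* = 7.2047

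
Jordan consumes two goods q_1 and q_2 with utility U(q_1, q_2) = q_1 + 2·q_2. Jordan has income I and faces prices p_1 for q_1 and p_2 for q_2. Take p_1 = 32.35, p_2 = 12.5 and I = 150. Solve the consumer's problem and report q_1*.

Linear utility — the consumer picks whichever good has higher MU/price: 1/32.35 = 0.0309 vs 2/12.5 = 0.16.
q_2 gives more utility per dollar, so spend all income on q_2: q_2* = I/p_2, q_1* = 0.
Numerically: q_1* = 0, q_2* = 12.

q_1* = 0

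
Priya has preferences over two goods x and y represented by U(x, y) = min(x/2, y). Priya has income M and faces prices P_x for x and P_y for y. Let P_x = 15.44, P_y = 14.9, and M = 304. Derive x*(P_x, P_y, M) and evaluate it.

x* = 13.2809

With perfect complements, no substitution: consume in ratio x:y = 2:1.
Budget: P_x·x + P_y·(1/2)·x = M, so (2·P_x + P_y)·x = 2·M.
Demand: x*(P_x,P_y,M) = 2·M/(2·P_x + P_y), y* = M/(2·P_x + P_y).
Here 2·15.44 + 14.9 = 45.78, giving x* = 13.2809.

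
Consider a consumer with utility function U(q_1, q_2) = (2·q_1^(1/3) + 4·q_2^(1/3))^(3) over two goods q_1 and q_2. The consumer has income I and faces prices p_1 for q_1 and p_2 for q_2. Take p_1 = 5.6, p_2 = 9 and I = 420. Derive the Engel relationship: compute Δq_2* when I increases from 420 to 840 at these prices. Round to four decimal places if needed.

MU_q_1 ∝ 2·q_1^(-2/3), MU_q_2 ∝ 4·q_2^(-2/3), so MRS = (1/2)·(q_2/q_1)^(2/3) = p_1/p_2.
Hence q_2/q_1 = (2·p_1/p_2)^(1/(2/3)), i.e. raised to the 1.5 power.
With the ratio pinned down, the budget gives q_1* = I/(p_1 + p_2·(q_2/q_1)) and q_2* = (q_2/q_1)·q_1*.
Numerically q_2/q_1 = 1.388236, so q_1* = 420/(5.6 + 9·1.388236) = 23.212 and q_2* = 1.388236·23.212 = 32.2237.
At I' = 840: q_2* = 64.4473. Change: 64.4473 − 32.2237 = 32.2237.

Δq_2* = 32.2237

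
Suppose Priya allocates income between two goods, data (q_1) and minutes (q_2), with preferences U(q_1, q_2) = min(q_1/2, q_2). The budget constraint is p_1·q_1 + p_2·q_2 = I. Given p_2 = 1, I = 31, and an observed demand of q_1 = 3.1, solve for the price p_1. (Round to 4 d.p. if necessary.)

p_1 = 9.5

Leontief preferences: the optimum is at the kink where q_1/2 = q_2/1, i.e. q_2 = (1/2)·q_1.
Budget: p_1·q_1 + p_2·(1/2)·q_1 = I, so (2·p_1 + p_2)·q_1 = 2·I.
Demand: q_1*(p_1,p_2,I) = 2·I/(2·p_1 + p_2), q_2* = I/(2·p_1 + p_2).
Set q_1* = 3.1 in the demand function and solve for p_1: p_1 = 9.5.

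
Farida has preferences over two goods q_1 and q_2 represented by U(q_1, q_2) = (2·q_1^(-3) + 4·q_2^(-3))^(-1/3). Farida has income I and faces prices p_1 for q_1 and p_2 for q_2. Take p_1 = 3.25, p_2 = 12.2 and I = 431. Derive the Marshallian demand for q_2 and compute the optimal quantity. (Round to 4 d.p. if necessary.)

MU_q_1 ∝ 2·q_1^(-4), MU_q_2 ∝ 4·q_2^(-4), so MRS = (1/2)·(q_2/q_1)^(4) = p_1/p_2.
Hence q_2/q_1 = (2·p_1/p_2)^(1/(4)), i.e. raised to the 0.25 power.
Substitute q_2 = (q_2/q_1)·q_1 into the budget: q_1* = I/(p_1 + p_2·(q_2/q_1)).
Numerically q_2/q_1 = 0.854355, so q_1* = 431/(3.25 + 12.2·0.854355) = 31.5217 and q_2* = 0.854355·31.5217 = 26.9307.

q_2* = 26.9307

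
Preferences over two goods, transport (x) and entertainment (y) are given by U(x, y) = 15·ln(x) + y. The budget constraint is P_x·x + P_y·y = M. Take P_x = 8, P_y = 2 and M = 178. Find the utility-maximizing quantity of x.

x* = 3.75

Set MRS = P_x/P_y: (15/x)/1 = P_x/P_y.
So x*(P_x,P_y) = 15·P_y/P_x, independent of income; and y* = (M − 15·P_y)/P_y.
At the given prices: x* = 15·2/8 = 3.75.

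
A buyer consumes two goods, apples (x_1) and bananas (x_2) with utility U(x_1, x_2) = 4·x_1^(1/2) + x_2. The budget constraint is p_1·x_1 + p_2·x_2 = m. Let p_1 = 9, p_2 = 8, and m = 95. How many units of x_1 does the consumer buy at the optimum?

Solve: √x_1 = 2·p_2/p_1, so x_1*(p_1,p_2) = (2·p_2/p_1)², and x_2* = (m − p_1·x_1*)/p_2.
Plugging in: x_1* = (2·8/9)² = 3.1605.

x_1* = 3.1605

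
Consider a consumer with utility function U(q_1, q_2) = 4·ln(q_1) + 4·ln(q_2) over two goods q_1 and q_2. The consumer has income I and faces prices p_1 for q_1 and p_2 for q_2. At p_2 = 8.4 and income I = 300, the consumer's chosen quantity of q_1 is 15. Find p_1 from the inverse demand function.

Tangency: MRS = q_2/q_1 = p_1/p_2.
So 4·p_2·q_2 = 4·p_1·q_1; combined with the budget, a share 0.5 of income goes to q_1.
Demand: q_1*(p_1,p_2,I) = 0.5·I/p_1 and q_2* = 0.5·I/p_2.
Set q_1* = 15 in the demand function and solve for p_1: p_1 = 10.

p_1 = 10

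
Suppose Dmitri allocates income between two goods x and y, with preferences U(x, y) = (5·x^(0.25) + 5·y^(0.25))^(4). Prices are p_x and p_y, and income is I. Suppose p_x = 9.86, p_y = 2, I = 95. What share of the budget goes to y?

With the ratio pinned down, the budget gives x* = I/(p_x + p_y·(y/x)) and y* = (y/x)·x*.
Numerically y/x = 8.390656, so x* = 95/(9.86 + 2·8.390656) = 3.5659 and y* = 8.390656·3.5659 = 29.9202.
Expenditure on y: 2·29.9202 = 59.8403; share = 0.6299.

share on y = 0.6299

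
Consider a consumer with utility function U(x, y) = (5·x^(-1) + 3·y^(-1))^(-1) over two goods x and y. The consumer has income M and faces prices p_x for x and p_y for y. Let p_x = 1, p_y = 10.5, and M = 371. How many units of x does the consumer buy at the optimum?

MU_x ∝ 5·x^(-2), MU_y ∝ 3·y^(-2), so MRS = (5/3)·(y/x)^(2) = p_x/p_y.
Hence y/x = ((3/5)·p_x/p_y)^(1/(2)), i.e. raised to the 0.5 power.
With the ratio pinned down, the budget gives x* = M/(p_x + p_y·(y/x)) and y* = (y/x)·x*.
Numerically y/x = 0.239046, so x* = 371/(1 + 10.5·0.239046) = 105.6986.

x* = 105.6986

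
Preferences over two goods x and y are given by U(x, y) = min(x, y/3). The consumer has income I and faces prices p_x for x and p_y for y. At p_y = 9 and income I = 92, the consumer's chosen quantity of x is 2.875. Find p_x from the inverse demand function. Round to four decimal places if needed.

Leontief preferences: the optimum is at the kink where x/1 = y/3, i.e. y = 3·x.
Budget: p_x·x + p_y·3·x = I, so (p_x + 3·p_y)·x = I.
Demand: x*(p_x,p_y,I) = I/(p_x + 3·p_y), y* = 3·I/(p_x + 3·p_y).
Set x* = 2.875 in the demand function and solve for p_x: p_x = 5.

p_x = 5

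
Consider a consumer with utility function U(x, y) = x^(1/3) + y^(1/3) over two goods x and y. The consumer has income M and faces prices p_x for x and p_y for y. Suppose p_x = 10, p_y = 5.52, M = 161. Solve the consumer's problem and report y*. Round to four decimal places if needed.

From the CES first-order condition, (y/x)^(2/3) = p_x/p_y.
Hence y/x = (p_x/p_y)^(1/(2/3)), i.e. raised to the 1.5 power.
With the ratio pinned down, the budget gives x* = M/(p_x + p_y·(y/x)) and y* = (y/x)·x*.
Numerically y/x = 2.438324, so x* = 161/(10 + 5.52·2.438324) = 6.8629 and y* = 2.438324·6.8629 = 16.7339.

y* = 16.7339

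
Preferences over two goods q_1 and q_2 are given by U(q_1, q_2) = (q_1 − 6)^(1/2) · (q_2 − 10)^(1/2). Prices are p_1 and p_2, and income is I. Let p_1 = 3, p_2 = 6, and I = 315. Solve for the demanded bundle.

MRS = (q_2−10)/(q_1−6). Tangency with p_1/p_2 gives q_2−10 = (p_1/p_2)·(q_1−6).
Substituting into the budget: q_1* = 6 + 0.5·(I − 6·p_1 − 10·p_2)/p_1, and q_2* = 10 + 0.5·(…)/p_2.
Discretionary income = 315 − 6·3 − 10·6 = 237; q_1* = 6 + 0.5·237/3 = 45.5; q_2* = 10 + 0.5·237/6 = 29.75.

q_1* = 45.5, q_2* = 29.75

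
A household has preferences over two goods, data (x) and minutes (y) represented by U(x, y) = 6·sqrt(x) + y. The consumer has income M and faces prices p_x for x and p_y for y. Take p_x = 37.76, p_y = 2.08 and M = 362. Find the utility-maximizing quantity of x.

x* = 0.0273

MU_x = 3/√x, MU_y = 1. Tangency: 3/√x = p_x/p_y.
Thus x* = (3·p_y/p_x)² — independent of M — with the rest of income spent on y.
Plugging in: x* = (3·2.08/37.76)² = 0.0273.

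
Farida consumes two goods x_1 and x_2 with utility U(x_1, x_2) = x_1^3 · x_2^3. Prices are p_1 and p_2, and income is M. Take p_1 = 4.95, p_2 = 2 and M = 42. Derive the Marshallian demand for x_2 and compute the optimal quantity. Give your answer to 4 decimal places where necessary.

x_2* = 10.5

MU_x_1/MU_x_2 = (3·x_2)/(3·x_1); tangency sets this equal to p_1/p_2.
Rearranging, p_2·x_2 = p_1·x_1. Substituting into the budget gives p_1·x_1·(1 + 1) = M.
Demand: x_1*(p_1,p_2,M) = 0.5·M/p_1 and x_2* = 0.5·M/p_2.
At p_1=4.95, p_2=2, M=42: x_2* = 0.5·42/2 = 10.5.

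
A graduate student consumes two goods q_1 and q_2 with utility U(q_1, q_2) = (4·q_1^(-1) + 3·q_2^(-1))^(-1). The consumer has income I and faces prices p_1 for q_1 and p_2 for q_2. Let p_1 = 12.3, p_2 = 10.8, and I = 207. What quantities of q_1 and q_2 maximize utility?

MU_q_1 ∝ 4·q_1^(-2), MU_q_2 ∝ 3·q_2^(-2), so MRS = (4/3)·(q_2/q_1)^(2) = p_1/p_2.
Hence q_2/q_1 = ((3/4)·p_1/p_2)^(1/(2)), i.e. raised to the 0.5 power.
Substitute q_2 = (q_2/q_1)·q_1 into the budget: q_1* = I/(p_1 + p_2·(q_2/q_1)).
Numerically q_2/q_1 = 0.924211, so q_1* = 207/(12.3 + 10.8·0.924211) = 9.2902 and q_2* = 0.924211·9.2902 = 8.5861.

q_1* = 9.2902, q_2* = 8.5861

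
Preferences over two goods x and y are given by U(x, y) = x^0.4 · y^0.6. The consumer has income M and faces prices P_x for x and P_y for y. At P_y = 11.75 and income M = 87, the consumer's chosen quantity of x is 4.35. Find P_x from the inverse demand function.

The MRS is (2/3)·y/x. Set MRS = P_x/P_y.
So 0.4·P_y·y = 0.6·P_x·x; combined with the budget, a share 0.4 of income goes to x.
Demand: x*(P_x,P_y,M) = 0.4·M/P_x and y* = 0.6·M/P_y.
Set x* = 4.35 in the demand function and solve for P_x: P_x = 8.

P_x = 8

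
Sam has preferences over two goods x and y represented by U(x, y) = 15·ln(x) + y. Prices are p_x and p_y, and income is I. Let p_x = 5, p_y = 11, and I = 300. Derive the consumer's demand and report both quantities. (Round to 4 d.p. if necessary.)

x* = 33, y* = 12.2727

So x*(p_x,p_y) = 15·p_y/p_x, independent of income; and y* = (I − 15·p_y)/p_y.
At the given prices: x* = 15·11/5 = 33, and y* = 12.2727.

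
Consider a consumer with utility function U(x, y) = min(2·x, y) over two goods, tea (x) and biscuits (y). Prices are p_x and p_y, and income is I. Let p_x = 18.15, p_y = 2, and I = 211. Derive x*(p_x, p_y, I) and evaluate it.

x* = 9.526

With perfect complements, no substitution: consume in ratio x:y = 1:2.
Budget: p_x·x + p_y·2·x = I, so (p_x + 2·p_y)·x = I.
Demand: x*(p_x,p_y,I) = I/(p_x + 2·p_y), y* = 2·I/(p_x + 2·p_y).
Here 18.15 + 2·2 = 22.15, giving x* = 9.526.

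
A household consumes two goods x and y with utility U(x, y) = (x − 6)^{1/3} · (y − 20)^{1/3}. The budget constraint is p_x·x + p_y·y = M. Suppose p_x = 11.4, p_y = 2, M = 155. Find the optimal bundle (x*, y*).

This is Cobb-Douglas in (x−6, y−20): tangency gives 1/3·p_y·(y−20) = 1/3·p_x·(x−6).
After buying the subsistence bundle (6, 20), a share 0.5 of the remaining income goes to x: x* = 6 + 0.5·(M − 6p_x − 20p_y)/p_x.
Discretionary income = 155 − 6·11.4 − 20·2 = 46.6; x* = 6 + 0.5·46.6/11.4 = 8.0439; y* = 20 + 0.5·46.6/2 = 31.65.

x* = 8.0439, y* = 31.65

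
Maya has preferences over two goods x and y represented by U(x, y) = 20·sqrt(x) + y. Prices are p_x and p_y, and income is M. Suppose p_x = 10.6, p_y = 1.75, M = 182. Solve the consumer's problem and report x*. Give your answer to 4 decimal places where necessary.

Set MRS = p_x/p_y: 10·x^(−1/2) = p_x/p_y.
Solve: √x = 10·p_y/p_x, so x*(p_x,p_y) = (10·p_y/p_x)², and y* = (M − p_x·x*)/p_y.
Plugging in: x* = (10·1.75/10.6)² = 2.7256.

x* = 2.7256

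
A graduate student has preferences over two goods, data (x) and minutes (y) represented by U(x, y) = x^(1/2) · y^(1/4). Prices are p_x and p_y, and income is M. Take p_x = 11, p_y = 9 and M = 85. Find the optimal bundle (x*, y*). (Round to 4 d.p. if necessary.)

Tangency: MRS = 2·y/x = p_x/p_y.
Rearranging, p_y·y = (1/2)·p_x·x. Substituting into the budget gives p_x·x·(1 + (1/2)) = M.
Demand: x*(p_x,p_y,M) = 2/3·M/p_x and y* = 1/3·M/p_y.
At p_x=11, p_y=9, M=85: x* = 2/3·85/11 = 5.1515, y* = 3.1481.

x* = 5.1515, y* = 3.1481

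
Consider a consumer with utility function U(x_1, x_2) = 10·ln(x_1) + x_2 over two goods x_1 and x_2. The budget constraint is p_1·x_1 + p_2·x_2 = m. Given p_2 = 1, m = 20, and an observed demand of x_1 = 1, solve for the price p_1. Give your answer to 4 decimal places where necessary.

p_1 = 10

Set MRS = p_1/p_2: (10/x_1)/1 = p_1/p_2.
So x_1*(p_1,p_2) = 10·p_2/p_1, independent of income; and x_2* = (m − 10·p_2)/p_2.
Set x_1* = 1 in the demand function and solve for p_1: p_1 = 10.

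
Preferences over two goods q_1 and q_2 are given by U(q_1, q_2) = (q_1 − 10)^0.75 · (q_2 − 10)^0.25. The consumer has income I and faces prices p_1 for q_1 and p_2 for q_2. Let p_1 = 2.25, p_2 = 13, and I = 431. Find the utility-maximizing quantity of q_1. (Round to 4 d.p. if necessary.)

q_1* = 102.8333

Discretionary income = 431 − 10·2.25 − 10·13 = 278.5; q_1* = 10 + 0.75·278.5/2.25 = 102.8333.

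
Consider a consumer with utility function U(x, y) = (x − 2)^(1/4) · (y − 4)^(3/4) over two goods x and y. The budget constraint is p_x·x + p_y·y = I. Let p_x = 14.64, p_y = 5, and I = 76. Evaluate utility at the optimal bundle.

V = 2.3281

MRS = (1/3)·(y−4)/(x−2). Tangency with p_x/p_y gives y−4 = 3·(p_x/p_y)·(x−2).
Substituting into the budget: x* = 2 + 0.25·(I − 2·p_x − 4·p_y)/p_x, and y* = 4 + 0.75·(…)/p_y.
Discretionary income = 76 − 2·14.64 − 4·5 = 26.72; x* = 2 + 0.25·26.72/14.64 = 2.4563; y* = 4 + 0.75·26.72/5 = 8.008.
Utility at the optimum: U(2.4563, 8.008) = 2.3281.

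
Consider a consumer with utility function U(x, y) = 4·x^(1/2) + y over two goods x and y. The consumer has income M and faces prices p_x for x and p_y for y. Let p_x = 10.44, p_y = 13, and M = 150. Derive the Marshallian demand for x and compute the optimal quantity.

x* = 6.2022

Utility is quasi-linear in y; the FOC for x is 2/√x = p_x/p_y.
Solve: √x = 2·p_y/p_x, so x*(p_x,p_y) = (2·p_y/p_x)², and y* = (M − p_x·x*)/p_y.
Plugging in: x* = (2·13/10.44)² = 6.2022.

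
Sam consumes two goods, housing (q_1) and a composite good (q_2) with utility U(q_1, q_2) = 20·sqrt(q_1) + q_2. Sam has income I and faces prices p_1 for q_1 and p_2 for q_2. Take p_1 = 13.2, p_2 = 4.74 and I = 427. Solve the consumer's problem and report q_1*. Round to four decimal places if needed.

MU_q_1 = 10/√q_1, MU_q_2 = 1. Tangency: 10/√q_1 = p_1/p_2.
Solve: √q_1 = 10·p_2/p_1, so q_1*(p_1,p_2) = (10·p_2/p_1)², and q_2* = (I − p_1·q_1*)/p_2.
Plugging in: q_1* = (10·4.74/13.2)² = 12.8946.

q_1* = 12.8946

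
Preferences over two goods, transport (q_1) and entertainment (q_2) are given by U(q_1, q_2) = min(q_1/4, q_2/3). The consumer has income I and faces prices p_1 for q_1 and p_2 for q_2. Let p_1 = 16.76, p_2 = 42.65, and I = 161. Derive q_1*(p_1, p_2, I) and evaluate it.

With perfect complements, no substitution: consume in ratio q_1:q_2 = 4:3.
Budget: p_1·q_1 + p_2·(3/4)·q_1 = I, so (4·p_1 + 3·p_2)·q_1 = 4·I.
Demand: q_1*(p_1,p_2,I) = 4·I/(4·p_1 + 3·p_2), q_2* = 3·I/(4·p_1 + 3·p_2).
Here 4·16.76 + 3·42.65 = 194.99, giving q_1* = 3.3027.

q_1* = 3.3027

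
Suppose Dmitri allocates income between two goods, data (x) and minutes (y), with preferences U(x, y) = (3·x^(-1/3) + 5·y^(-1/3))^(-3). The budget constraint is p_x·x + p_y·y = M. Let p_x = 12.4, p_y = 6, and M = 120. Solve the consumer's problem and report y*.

Substitute y = (y/x)·x into the budget: x* = M/(p_x + p_y·(y/x)).
Numerically y/x = 2.528363, so x* = 120/(12.4 + 6·2.528363) = 4.3525 and y* = 2.528363·4.3525 = 11.0048.

y* = 11.0048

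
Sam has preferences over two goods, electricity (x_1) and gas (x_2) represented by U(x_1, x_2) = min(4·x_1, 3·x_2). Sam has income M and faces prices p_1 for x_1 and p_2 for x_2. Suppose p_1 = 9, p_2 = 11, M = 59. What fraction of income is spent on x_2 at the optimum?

Leontief preferences: the optimum is at the kink where x_1/3 = x_2/4, i.e. x_2 = (4/3)·x_1.
Budget: p_1·x_1 + p_2·(4/3)·x_1 = M, so (3·p_1 + 4·p_2)·x_1 = 3·M.
Demand: x_1*(p_1,p_2,M) = 3·M/(3·p_1 + 4·p_2), x_2* = 4·M/(3·p_1 + 4·p_2).
Here 3·9 + 4·11 = 71, giving x_1* = 2.493 and x_2* = 3.3239.
Expenditure on x_2: 11·3.3239 = 36.5634; share = 0.6197.

share on x_2 = 0.6197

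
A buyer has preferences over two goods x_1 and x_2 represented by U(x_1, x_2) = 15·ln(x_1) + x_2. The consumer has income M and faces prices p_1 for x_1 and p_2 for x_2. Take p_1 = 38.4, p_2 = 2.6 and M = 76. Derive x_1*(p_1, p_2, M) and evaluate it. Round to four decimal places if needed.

Set MRS = p_1/p_2: (15/x_1)/1 = p_1/p_2.
So x_1*(p_1,p_2) = 15·p_2/p_1, independent of income; and x_2* = (M − 15·p_2)/p_2.
At the given prices: x_1* = 15·2.6/38.4 = 1.0156.

x_1* = 1.0156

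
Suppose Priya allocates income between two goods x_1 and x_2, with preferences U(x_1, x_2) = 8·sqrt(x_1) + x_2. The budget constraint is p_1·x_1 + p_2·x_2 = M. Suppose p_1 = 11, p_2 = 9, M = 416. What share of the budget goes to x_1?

Set MRS = p_1/p_2: 4·x_1^(−1/2) = p_1/p_2.
Thus x_1* = (4·p_2/p_1)² — independent of M — with the rest of income spent on x_2.
Plugging in: x_1* = (4·9/11)² = 10.7107, x_2* = 33.1313.
Expenditure on x_1: 11·10.7107 = 117.8182; share = 0.2832.

share on x_1 = 0.2832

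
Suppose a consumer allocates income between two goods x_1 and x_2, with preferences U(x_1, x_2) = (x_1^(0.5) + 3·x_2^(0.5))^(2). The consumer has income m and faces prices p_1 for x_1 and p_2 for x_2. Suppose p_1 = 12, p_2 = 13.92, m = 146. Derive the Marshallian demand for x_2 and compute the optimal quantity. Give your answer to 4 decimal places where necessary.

From the CES first-order condition, (1/3)·(x_2/x_1)^(0.5) = p_1/p_2.
Hence x_2/x_1 = (3·p_1/p_2)^(1/(0.5)), i.e. raised to the 2 power.
Substitute x_2 = (x_2/x_1)·x_1 into the budget: x_1* = m/(p_1 + p_2·(x_2/x_1)).
Numerically x_2/x_1 = 6.688466, so x_1* = 146/(12 + 13.92·6.688466) = 1.3891 and x_2* = 6.688466·1.3891 = 9.291.

x_2* = 9.291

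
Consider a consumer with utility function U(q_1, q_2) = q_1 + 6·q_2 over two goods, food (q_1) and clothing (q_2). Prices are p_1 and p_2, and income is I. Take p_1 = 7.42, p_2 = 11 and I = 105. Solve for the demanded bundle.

q_1* = 0, q_2* = 9.5455

Linear utility — the consumer picks whichever good has higher MU/price: 1/7.42 = 0.1348 vs 6/11 = 0.5455.
q_2 gives more utility per dollar, so spend all income on q_2: q_2* = I/p_2, q_1* = 0.
Numerically: q_1* = 0, q_2* = 9.5455.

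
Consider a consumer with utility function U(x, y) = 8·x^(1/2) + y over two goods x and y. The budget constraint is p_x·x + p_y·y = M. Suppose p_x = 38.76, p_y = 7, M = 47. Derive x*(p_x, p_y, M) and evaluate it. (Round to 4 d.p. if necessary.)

x* = 0.5219

Solve: √x = 4·p_y/p_x, so x*(p_x,p_y) = (4·p_y/p_x)², and y* = (M − p_x·x*)/p_y.
Plugging in: x* = (4·7/38.76)² = 0.5219.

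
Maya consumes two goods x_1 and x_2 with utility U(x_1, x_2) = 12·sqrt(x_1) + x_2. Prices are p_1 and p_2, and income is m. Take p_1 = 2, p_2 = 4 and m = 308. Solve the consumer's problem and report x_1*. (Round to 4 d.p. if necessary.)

x_1* = 144

MU_x_1 = 6/√x_1, MU_x_2 = 1. Tangency: 6/√x_1 = p_1/p_2.
Thus x_1* = (6·p_2/p_1)² — independent of m — with the rest of income spent on x_2.
Plugging in: x_1* = (6·4/2)² = 144.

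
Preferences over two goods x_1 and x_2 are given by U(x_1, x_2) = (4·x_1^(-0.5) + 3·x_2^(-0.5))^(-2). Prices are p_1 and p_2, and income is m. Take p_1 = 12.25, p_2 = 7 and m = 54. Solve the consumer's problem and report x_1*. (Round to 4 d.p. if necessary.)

x_1* = 2.6161

MRS = MU_x_1/MU_x_2 = (4/3)·(x_2/x_1)^(1.5). Set equal to p_1/p_2.
Hence x_2/x_1 = ((3/4)·p_1/p_2)^(1/(1.5)), i.e. raised to the 2/3 power.
With the ratio pinned down, the budget gives x_1* = m/(p_1 + p_2·(x_2/x_1)) and x_2* = (x_2/x_1)·x_1*.
Numerically x_2/x_1 = 1.198762, so x_1* = 54/(12.25 + 7·1.198762) = 2.6161.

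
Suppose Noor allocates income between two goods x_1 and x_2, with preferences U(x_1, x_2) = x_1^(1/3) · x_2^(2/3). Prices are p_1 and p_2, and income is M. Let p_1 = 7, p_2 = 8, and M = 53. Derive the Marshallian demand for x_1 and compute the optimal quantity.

x_1* = 2.5238

At p_1=7, p_2=8, M=53: x_1* = 1/3·53/7 = 2.5238.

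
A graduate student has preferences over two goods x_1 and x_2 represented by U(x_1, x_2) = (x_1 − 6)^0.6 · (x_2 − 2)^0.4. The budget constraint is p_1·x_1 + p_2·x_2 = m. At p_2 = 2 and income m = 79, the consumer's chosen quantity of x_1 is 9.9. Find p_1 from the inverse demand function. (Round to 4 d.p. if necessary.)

MRS = (3/2)·(x_2−2)/(x_1−6). Tangency with p_1/p_2 gives x_2−2 = (2/3)·(p_1/p_2)·(x_1−6).
Substituting into the budget: x_1* = 6 + 0.6·(m − 6·p_1 − 2·p_2)/p_1, and x_2* = 2 + 0.4·(…)/p_2.
Set x_1* = 9.9 in the demand function and solve for p_1: p_1 = 6.

p_1 = 6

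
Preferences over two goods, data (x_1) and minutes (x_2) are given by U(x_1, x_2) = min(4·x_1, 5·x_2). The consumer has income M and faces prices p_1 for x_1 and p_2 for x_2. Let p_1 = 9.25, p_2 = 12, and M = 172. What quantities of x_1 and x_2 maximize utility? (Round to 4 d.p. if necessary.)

x_1* = 9.1247, x_2* = 7.2997

Demand: x_1*(p_1,p_2,M) = 5·M/(5·p_1 + 4·p_2), x_2* = 4·M/(5·p_1 + 4·p_2).
Here 5·9.25 + 4·12 = 94.25, giving x_1* = 9.1247 and x_2* = 7.2997.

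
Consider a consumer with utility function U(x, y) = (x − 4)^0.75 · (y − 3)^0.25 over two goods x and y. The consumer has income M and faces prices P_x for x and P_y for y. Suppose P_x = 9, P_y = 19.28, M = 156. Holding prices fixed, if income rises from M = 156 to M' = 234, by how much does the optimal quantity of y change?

After buying the subsistence bundle (4, 3), a share 0.75 of the remaining income goes to x: x* = 4 + 0.75·(M − 4P_x − 3P_y)/P_x.
Discretionary income = 156 − 4·9 − 3·19.28 = 62.16; y* = 3 + 0.25·62.16/19.28 = 3.806.
At M' = 234: y* = 4.8174. Change: 4.8174 − 3.806 = 1.0114.

Δy* = 1.0114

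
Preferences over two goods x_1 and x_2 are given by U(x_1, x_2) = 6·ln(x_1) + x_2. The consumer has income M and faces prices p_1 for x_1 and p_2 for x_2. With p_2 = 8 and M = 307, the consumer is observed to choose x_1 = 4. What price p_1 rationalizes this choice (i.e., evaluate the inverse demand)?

p_1 = 12

MU_x_1 = 6/x_1, MU_x_2 = 1. Tangency: 6/x_1 = p_1/p_2.
So x_1*(p_1,p_2) = 6·p_2/p_1, independent of income; and x_2* = (M − 6·p_2)/p_2.
Set x_1* = 4 in the demand function and solve for p_1: p_1 = 12.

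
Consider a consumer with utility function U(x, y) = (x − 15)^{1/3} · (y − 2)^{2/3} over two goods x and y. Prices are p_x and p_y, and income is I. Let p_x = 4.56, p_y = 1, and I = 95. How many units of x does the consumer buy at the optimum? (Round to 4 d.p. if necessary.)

MRS = (1/2)·(y−2)/(x−15). Tangency with p_x/p_y gives y−2 = 2·(p_x/p_y)·(x−15).
Substituting into the budget: x* = 15 + 1/3·(I − 15·p_x − 2·p_y)/p_x, and y* = 2 + 2/3·(…)/p_y.
Discretionary income = 95 − 15·4.56 − 2·1 = 24.6; x* = 15 + 1/3·24.6/4.56 = 16.7982.

x* = 16.7982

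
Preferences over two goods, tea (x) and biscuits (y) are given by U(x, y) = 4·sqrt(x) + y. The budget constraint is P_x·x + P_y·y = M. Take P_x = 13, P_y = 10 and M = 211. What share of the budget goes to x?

Set MRS = P_x/P_y: 2·x^(−1/2) = P_x/P_y.
Thus x* = (2·P_y/P_x)² — independent of M — with the rest of income spent on y.
Plugging in: x* = (2·10/13)² = 2.3669, y* = 18.0231.
Expenditure on x: 13·2.3669 = 30.7692; share = 0.1458.

share on x = 0.1458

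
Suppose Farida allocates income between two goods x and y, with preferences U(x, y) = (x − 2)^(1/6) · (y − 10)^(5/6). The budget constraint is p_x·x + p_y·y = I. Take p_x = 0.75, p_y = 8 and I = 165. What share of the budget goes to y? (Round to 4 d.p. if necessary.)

share on y = 0.9066

This is Cobb-Douglas in (x−2, y−10): tangency gives 1/6·p_y·(y−10) = 5/6·p_x·(x−2).
Substituting into the budget: x* = 2 + 1/6·(I − 2·p_x − 10·p_y)/p_x, and y* = 10 + 5/6·(…)/p_y.
Discretionary income = 165 − 2·0.75 − 10·8 = 83.5; x* = 2 + 1/6·83.5/0.75 = 20.5556; y* = 10 + 5/6·83.5/8 = 18.6979.
Expenditure on y: 8·18.6979 = 149.5833; share = 0.9066.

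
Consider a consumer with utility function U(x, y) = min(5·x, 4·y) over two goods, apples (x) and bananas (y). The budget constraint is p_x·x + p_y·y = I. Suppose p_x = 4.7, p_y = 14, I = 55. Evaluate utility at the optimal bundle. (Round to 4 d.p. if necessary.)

With perfect complements, no substitution: consume in ratio x:y = 4:5.
Budget: p_x·x + p_y·(5/4)·x = I, so (4·p_x + 5·p_y)·x = 4·I.
Demand: x*(p_x,p_y,I) = 4·I/(4·p_x + 5·p_y), y* = 5·I/(4·p_x + 5·p_y).
Here 4·4.7 + 5·14 = 88.8, giving x* = 2.4775 and y* = 3.0968.
Utility at the optimum: U(2.4775, 3.0968) = 12.3874.

V = 12.3874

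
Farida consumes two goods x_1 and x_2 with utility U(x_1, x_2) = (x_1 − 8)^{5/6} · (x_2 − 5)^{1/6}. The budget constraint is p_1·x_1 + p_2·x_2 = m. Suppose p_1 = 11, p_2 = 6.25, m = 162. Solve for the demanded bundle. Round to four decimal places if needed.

x_1* = 11.2386, x_2* = 6.14

MRS = 5·(x_2−5)/(x_1−8). Tangency with p_1/p_2 gives x_2−5 = (1/5)·(p_1/p_2)·(x_1−8).
After buying the subsistence bundle (8, 5), a share 5/6 of the remaining income goes to x_1: x_1* = 8 + 5/6·(m − 8p_1 − 5p_2)/p_1.
Discretionary income = 162 − 8·11 − 5·6.25 = 42.75; x_1* = 8 + 5/6·42.75/11 = 11.2386; x_2* = 5 + 1/6·42.75/6.25 = 6.14.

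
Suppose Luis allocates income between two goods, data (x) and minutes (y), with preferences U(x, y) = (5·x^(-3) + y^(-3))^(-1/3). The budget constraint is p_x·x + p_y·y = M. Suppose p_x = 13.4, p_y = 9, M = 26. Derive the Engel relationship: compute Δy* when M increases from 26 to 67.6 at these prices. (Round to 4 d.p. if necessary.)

Substitute y = (y/x)·x into the budget: x* = M/(p_x + p_y·(y/x)).
Numerically y/x = 0.738708, so x* = 26/(13.4 + 9·0.738708) = 1.2969 and y* = 0.738708·1.2969 = 0.958.
At M' = 67.6: y* = 2.4908. Change: 2.4908 − 0.958 = 1.5328.

Δy* = 1.5328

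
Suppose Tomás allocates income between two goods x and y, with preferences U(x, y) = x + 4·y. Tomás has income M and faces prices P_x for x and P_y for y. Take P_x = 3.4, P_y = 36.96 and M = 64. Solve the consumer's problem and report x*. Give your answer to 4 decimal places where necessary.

x* = 18.8235

x gives more utility per dollar, so spend all income on x: x* = M/P_x, y* = 0.
Numerically: x* = 18.8235, y* = 0.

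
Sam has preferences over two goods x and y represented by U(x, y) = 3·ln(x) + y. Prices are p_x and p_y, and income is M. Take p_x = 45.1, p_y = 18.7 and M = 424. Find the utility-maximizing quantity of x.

So x*(p_x,p_y) = 3·p_y/p_x, independent of income; and y* = (M − 3·p_y)/p_y.
At the given prices: x* = 3·18.7/45.1 = 1.2439.

x* = 1.2439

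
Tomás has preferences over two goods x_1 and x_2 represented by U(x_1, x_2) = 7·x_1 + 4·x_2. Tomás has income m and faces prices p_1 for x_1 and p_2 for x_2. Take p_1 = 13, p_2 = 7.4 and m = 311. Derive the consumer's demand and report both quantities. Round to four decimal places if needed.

Perfect substitutes: compare marginal utility per dollar. 7/p_1 vs 4/p_2 → 0.5385 vs 0.5405.
x_2 gives more utility per dollar, so spend all income on x_2: x_2* = m/p_2, x_1* = 0.
Numerically: x_1* = 0, x_2* = 42.027.

x_1* = 0, x_2* = 42.027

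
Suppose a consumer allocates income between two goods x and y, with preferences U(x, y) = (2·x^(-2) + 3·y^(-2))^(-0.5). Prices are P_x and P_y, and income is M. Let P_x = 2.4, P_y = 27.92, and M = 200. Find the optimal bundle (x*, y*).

From the CES first-order condition, (2/3)·(y/x)^(3) = P_x/P_y.
Hence y/x = ((3/2)·P_x/P_y)^(1/(3)), i.e. raised to the 1/3 power.
Substitute y = (y/x)·x into the budget: x* = M/(P_x + P_y·(y/x)).
Numerically y/x = 0.505199, so x* = 200/(2.4 + 27.92·0.505199) = 12.1174 and y* = 0.505199·12.1174 = 6.1217.

x* = 12.1174, y* = 6.1217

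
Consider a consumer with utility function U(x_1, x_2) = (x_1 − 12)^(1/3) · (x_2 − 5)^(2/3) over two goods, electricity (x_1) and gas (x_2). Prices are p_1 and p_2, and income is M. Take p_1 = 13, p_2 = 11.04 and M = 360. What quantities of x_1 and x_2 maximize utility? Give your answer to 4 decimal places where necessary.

x_1* = 15.8154, x_2* = 13.9855

After buying the subsistence bundle (12, 5), a share 1/3 of the remaining income goes to x_1: x_1* = 12 + 1/3·(M − 12p_1 − 5p_2)/p_1.
Discretionary income = 360 − 12·13 − 5·11.04 = 148.8; x_1* = 12 + 1/3·148.8/13 = 15.8154; x_2* = 5 + 2/3·148.8/11.04 = 13.9855.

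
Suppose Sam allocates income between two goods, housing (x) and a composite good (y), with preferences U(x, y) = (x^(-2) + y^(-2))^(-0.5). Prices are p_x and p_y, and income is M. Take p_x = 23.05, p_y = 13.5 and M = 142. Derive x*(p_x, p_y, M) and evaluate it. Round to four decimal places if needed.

From the CES first-order condition, (y/x)^(3) = p_x/p_y.
Solve for the ratio: y/x = [p_x/p_y]^(1/3).
With the ratio pinned down, the budget gives x* = M/(p_x + p_y·(y/x)) and y* = (y/x)·x*.
Numerically y/x = 1.195214, so x* = 142/(23.05 + 13.5·1.195214) = 3.6238.

x* = 3.6238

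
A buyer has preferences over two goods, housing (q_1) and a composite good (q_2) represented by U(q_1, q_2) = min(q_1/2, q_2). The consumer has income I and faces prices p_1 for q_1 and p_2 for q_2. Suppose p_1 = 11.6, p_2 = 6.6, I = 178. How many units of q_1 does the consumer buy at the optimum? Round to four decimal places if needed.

q_1* = 11.9463

With perfect complements, no substitution: consume in ratio q_1:q_2 = 2:1.
Budget: p_1·q_1 + p_2·(1/2)·q_1 = I, so (2·p_1 + p_2)·q_1 = 2·I.
Demand: q_1*(p_1,p_2,I) = 2·I/(2·p_1 + p_2), q_2* = I/(2·p_1 + p_2).
Here 2·11.6 + 6.6 = 29.8, giving q_1* = 11.9463.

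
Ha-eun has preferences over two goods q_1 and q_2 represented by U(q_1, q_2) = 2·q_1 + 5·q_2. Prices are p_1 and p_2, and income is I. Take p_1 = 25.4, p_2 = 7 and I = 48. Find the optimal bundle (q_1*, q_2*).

q_1* = 0, q_2* = 6.8571

Linear utility — the consumer picks whichever good has higher MU/price: 2/25.4 = 0.0787 vs 5/7 = 0.7143.
q_2 gives more utility per dollar, so spend all income on q_2: q_2* = I/p_2, q_1* = 0.
Numerically: q_1* = 0, q_2* = 6.8571.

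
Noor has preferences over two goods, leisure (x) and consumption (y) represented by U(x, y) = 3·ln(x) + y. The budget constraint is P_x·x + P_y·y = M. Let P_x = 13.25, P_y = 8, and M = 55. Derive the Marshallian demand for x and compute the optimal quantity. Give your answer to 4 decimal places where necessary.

x* = 1.8113

So x*(P_x,P_y) = 3·P_y/P_x, independent of income; and y* = (M − 3·P_y)/P_y.
At the given prices: x* = 3·8/13.25 = 1.8113.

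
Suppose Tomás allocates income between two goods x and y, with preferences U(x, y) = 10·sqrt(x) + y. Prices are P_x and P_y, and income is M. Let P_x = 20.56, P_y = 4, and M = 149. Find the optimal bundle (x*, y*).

x* = 0.9463, y* = 32.3862

Plugging in: x* = (5·4/20.56)² = 0.9463, y* = 32.3862.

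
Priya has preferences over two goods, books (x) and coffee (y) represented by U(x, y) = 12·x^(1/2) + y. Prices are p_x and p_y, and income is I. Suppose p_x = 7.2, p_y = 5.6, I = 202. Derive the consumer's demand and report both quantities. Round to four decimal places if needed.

x* = 21.7778, y* = 8.0714

MU_x = 6/√x, MU_y = 1. Tangency: 6/√x = p_x/p_y.
Thus x* = (6·p_y/p_x)² — independent of I — with the rest of income spent on y.
Plugging in: x* = (6·5.6/7.2)² = 21.7778, y* = 8.0714.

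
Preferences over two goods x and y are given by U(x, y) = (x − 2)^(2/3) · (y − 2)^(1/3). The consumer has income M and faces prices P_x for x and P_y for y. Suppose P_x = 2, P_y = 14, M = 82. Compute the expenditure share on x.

Let x' = x−2, y' = y−2. MRS = 2·y'/x' = P_x/P_y.
Substituting into the budget: x* = 2 + 2/3·(M − 2·P_x − 2·P_y)/P_x, and y* = 2 + 1/3·(…)/P_y.
Discretionary income = 82 − 2·2 − 2·14 = 50; x* = 2 + 2/3·50/2 = 18.6667; y* = 2 + 1/3·50/14 = 3.1905.
Expenditure on x: 2·18.6667 = 37.3333; share = 0.4553.

share on x = 0.4553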